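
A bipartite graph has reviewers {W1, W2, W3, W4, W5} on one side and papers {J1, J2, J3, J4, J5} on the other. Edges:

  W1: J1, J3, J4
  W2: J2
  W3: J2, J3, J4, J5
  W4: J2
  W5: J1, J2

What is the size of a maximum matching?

4

Unit-capacity flow: source→left, listed edges, right→sink; max matching = max flow.
Augmenting path W1→J1 (+1); matched 1.
Augmenting path W2→J2 (+1); matched 2.
Augmenting path W3→J3 (+1); matched 3.
Augmenting path W5→J1→W1→J4 (+1); matched 4.
No augmenting path remains; maximum matching = 4.
König certificate: {W1, W3, W5, J2} is a vertex cover of size 4 (every listed pair touches it), so no matching can be larger.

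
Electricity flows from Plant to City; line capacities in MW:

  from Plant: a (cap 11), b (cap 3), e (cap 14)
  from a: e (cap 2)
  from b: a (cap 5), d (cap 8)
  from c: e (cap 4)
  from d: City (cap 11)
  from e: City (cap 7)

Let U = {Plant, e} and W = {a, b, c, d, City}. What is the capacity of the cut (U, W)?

Edges leaving {Plant, e}: Plant→a (11), Plant→b (3), e→City (7).
Cut capacity = 11 + 3 + 7 = 21.

21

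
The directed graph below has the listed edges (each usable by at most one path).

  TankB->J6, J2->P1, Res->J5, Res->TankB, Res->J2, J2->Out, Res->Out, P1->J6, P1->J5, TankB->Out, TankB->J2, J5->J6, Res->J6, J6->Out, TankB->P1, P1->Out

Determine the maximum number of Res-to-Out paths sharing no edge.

4

Assign every edge capacity 1; by Menger, the answer equals the max flow.
Path Res→Out (+1); total 1.
Path Res→J2→Out (+1); total 2.
Path Res→TankB→Out (+1); total 3.
Path Res→J6→Out (+1); total 4.
No residual Res→Out path; max flow = 4.
Certifying cut of size 4: {J6→Out, Res→J2, Res→Out, Res→TankB}.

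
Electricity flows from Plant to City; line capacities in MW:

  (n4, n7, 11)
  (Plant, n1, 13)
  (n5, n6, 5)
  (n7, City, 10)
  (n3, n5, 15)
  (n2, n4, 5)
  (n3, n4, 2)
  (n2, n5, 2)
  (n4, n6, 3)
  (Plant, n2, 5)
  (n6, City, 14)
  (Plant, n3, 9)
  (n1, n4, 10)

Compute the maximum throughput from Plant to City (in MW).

Augment Plant→n1→n4→n6→City: bottleneck 3, flow now 3.
Augment Plant→n1→n4→n7→City: bottleneck 7, flow now 10.
Augment Plant→n2→n4→n7→City: bottleneck 3, flow now 13.
Augment Plant→n2→n5→n6→City: bottleneck 2, flow now 15.
Augment Plant→n3→n5→n6→City: bottleneck 3, flow now 18.
No augmenting path remains; maximum flow = 18.
In the residual graph, reachable from Plant: {Plant, n1, n2, n3, n4, n5, n7}.
Min-cut edges: n4→n6 (3), n5→n6 (5), n7→City (10); capacity 3 + 5 + 10 = 18.
This cut is saturated, so no flow can exceed 18.

18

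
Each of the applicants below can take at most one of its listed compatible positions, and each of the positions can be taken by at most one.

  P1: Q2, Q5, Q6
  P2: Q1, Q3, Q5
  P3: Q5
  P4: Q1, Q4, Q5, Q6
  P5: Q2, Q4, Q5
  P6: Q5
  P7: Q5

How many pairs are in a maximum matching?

Unit-capacity flow: source→left, listed edges, right→sink; max matching = max flow.
Augmenting path P1→Q2 (+1); matched 1.
Augmenting path P2→Q1 (+1); matched 2.
Augmenting path P3→Q5 (+1); matched 3.
Augmenting path P4→Q4 (+1); matched 4.
Augmenting path P5→Q2→P1→Q6 (+1); matched 5.
No augmenting path remains; maximum matching = 5.
König certificate: {P1, P2, P4, P5, Q5} is a vertex cover of size 5 (every listed pair touches it), so no matching can be larger.

5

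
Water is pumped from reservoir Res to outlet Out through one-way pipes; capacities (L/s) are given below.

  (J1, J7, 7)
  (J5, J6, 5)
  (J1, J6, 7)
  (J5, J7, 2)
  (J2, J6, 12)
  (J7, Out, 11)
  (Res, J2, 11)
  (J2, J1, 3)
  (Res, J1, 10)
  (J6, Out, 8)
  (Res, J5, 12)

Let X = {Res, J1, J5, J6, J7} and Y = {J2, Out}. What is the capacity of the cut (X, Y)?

30

Edges leaving {Res, J1, J5, J6, J7}: Res→J2 (11), J6→Out (8), J7→Out (11).
Cut capacity = 11 + 8 + 11 = 30.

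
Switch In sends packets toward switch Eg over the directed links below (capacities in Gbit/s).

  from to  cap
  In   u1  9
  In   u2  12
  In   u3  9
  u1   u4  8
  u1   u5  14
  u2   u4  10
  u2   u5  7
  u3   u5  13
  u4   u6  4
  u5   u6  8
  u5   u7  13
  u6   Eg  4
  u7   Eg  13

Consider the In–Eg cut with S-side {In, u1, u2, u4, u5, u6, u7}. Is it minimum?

Given cut capacity: 9 + 4 + 13 = 26.
Augment In→u1→u4→u6→Eg: bottleneck 4, flow now 4.
Augment In→u1→u5→u7→Eg: bottleneck 5, flow now 9.
Augment In→u2→u5→u7→Eg: bottleneck 7, flow now 16.
Augment In→u3→u5→u7→Eg: bottleneck 1, flow now 17.
No augmenting path remains; maximum flow = 17.
In the residual graph, reachable from In: {In, u1, u2, u3, u4, u5, u6}.
Min-cut edges: u5→u7 (13), u6→Eg (4); capacity 13 + 4 = 17.
Cut capacity 26 exceeds the max flow 17, so it is not minimum.

No — its capacity is 26, but the minimum cut has capacity 17.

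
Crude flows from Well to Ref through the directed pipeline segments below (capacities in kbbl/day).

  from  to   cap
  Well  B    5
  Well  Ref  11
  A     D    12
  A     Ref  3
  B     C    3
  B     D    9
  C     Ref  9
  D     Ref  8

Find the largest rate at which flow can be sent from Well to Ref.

16

Augment Well→Ref: bottleneck 11, flow now 11.
Augment Well→B→C→Ref: bottleneck 3, flow now 14.
Augment Well→B→D→Ref: bottleneck 2, flow now 16.
No augmenting path remains; maximum flow = 16.
In the residual graph, reachable from Well: {Well}.
Min-cut edges: Well→B (5), Well→Ref (11); capacity 5 + 11 = 16.
This cut is saturated, so no flow can exceed 16.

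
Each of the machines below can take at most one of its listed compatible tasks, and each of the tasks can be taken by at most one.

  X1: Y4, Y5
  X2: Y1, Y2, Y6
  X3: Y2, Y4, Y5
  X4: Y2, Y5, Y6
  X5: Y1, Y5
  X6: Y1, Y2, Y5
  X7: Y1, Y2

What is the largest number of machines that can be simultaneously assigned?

5

Unit-capacity flow: source→left, listed edges, right→sink; max matching = max flow.
Augmenting path X1→Y4 (+1); matched 1.
Augmenting path X2→Y1 (+1); matched 2.
Augmenting path X3→Y2 (+1); matched 3.
Augmenting path X4→Y5 (+1); matched 4.
Augmenting path X5→Y1→X2→Y6 (+1); matched 5.
No augmenting path remains; maximum matching = 5.
König certificate: {Y1, Y2, Y4, Y5, Y6} is a vertex cover of size 5 (every listed pair touches it), so no matching can be larger.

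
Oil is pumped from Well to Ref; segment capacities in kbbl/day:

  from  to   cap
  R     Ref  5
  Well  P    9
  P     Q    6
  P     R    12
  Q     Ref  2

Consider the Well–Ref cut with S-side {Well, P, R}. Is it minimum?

Given cut capacity: 6 + 5 = 11.
Augment Well→P→Q→Ref: bottleneck 2, flow now 2.
Augment Well→P→R→Ref: bottleneck 5, flow now 7.
No augmenting path remains; maximum flow = 7.
In the residual graph, reachable from Well: {Well, P, Q, R}.
Min-cut edges: Q→Ref (2), R→Ref (5); capacity 2 + 5 = 7.
Cut capacity 11 exceeds the max flow 7, so it is not minimum.

No — its capacity is 11, but the minimum cut has capacity 7.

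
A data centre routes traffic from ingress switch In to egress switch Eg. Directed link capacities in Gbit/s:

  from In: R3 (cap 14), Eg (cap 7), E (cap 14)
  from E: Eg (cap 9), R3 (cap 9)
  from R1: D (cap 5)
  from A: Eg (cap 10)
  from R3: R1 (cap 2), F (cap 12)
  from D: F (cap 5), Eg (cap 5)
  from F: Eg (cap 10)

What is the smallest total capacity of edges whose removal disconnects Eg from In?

28

Augment In→Eg: bottleneck 7, flow now 7.
Augment In→E→Eg: bottleneck 9, flow now 16.
Augment In→R3→F→Eg: bottleneck 10, flow now 26.
Augment In→R3→R1→D→Eg: bottleneck 2, flow now 28.
No augmenting path remains; maximum flow = 28.
By max-flow min-cut, the minimum cut capacity equals the max flow.
In the residual graph, reachable from In: {In, E, R3, F}.
Min-cut edges: In→Eg (7), E→Eg (9), R3→R1 (2), F→Eg (10); capacity 7 + 9 + 2 + 10 = 28.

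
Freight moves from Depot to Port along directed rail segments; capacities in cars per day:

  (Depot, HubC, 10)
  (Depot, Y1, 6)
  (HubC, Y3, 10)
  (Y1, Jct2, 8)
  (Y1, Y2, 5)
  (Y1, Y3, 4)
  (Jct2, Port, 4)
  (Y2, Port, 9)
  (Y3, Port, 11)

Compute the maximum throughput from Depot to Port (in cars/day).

Augment Depot→HubC→Y3→Port: bottleneck 10, flow now 10.
Augment Depot→Y1→Jct2→Port: bottleneck 4, flow now 14.
Augment Depot→Y1→Y2→Port: bottleneck 2, flow now 16.
No augmenting path remains; maximum flow = 16.
In the residual graph, reachable from Depot: {Depot}.
Min-cut edges: Depot→HubC (10), Depot→Y1 (6); capacity 10 + 6 = 16.
This cut is saturated, so no flow can exceed 16.

16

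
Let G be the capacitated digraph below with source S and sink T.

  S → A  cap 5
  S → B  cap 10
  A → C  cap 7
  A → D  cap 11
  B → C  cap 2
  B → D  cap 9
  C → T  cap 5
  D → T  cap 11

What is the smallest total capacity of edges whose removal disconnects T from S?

15

Augment S→A→C→T: bottleneck 5, flow now 5.
Augment S→B→D→T: bottleneck 9, flow now 14.
Augment S→B→C→A→D→T: bottleneck 1, flow now 15. (uses reverse residual edge)
No augmenting path remains; maximum flow = 15.
By max-flow min-cut, the minimum cut capacity equals the max flow.
In the residual graph, reachable from S: {S}.
Min-cut edges: S→A (5), S→B (10); capacity 5 + 10 = 15.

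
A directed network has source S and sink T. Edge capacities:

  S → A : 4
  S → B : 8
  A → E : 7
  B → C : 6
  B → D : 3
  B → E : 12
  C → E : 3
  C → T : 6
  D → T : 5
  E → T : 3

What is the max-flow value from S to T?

Augment S→A→E→T: bottleneck 3, flow now 3.
Augment S→B→C→T: bottleneck 6, flow now 9.
Augment S→B→D→T: bottleneck 2, flow now 11.
No augmenting path remains; maximum flow = 11.
In the residual graph, reachable from S: {S, A, E}.
Min-cut edges: S→B (8), E→T (3); capacity 8 + 3 = 11.
This cut is saturated, so no flow can exceed 11.

11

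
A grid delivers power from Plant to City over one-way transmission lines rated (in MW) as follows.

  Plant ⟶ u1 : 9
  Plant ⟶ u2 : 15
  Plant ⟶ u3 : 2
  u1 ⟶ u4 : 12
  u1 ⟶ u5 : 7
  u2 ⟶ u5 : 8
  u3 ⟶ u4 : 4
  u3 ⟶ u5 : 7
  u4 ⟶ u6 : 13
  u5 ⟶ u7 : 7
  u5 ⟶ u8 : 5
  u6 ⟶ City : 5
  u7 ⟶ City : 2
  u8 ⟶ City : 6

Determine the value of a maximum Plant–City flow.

Augment Plant→u1→u4→u6→City: bottleneck 5, flow now 5.
Augment Plant→u1→u5→u7→City: bottleneck 2, flow now 7.
Augment Plant→u1→u5→u8→City: bottleneck 2, flow now 9.
Augment Plant→u2→u5→u8→City: bottleneck 3, flow now 12.
No augmenting path remains; maximum flow = 12.
In the residual graph, reachable from Plant: {Plant, u1, u2, u3, u4, u5, u6, u7}.
Min-cut edges: u5→u8 (5), u6→City (5), u7→City (2); capacity 5 + 5 + 2 = 12.
This cut is saturated, so no flow can exceed 12.

12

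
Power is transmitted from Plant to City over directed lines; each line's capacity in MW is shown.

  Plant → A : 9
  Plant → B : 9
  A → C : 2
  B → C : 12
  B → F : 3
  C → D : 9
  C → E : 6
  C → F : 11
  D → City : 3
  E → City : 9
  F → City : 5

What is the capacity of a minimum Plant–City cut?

Augment Plant→B→F→City: bottleneck 3, flow now 3.
Augment Plant→A→C→D→City: bottleneck 2, flow now 5.
Augment Plant→B→C→D→City: bottleneck 1, flow now 6.
Augment Plant→B→C→E→City: bottleneck 5, flow now 11.
No augmenting path remains; maximum flow = 11.
By max-flow min-cut, the minimum cut capacity equals the max flow.
In the residual graph, reachable from Plant: {Plant, A}.
Min-cut edges: Plant→B (9), A→C (2); capacity 9 + 2 = 11.

11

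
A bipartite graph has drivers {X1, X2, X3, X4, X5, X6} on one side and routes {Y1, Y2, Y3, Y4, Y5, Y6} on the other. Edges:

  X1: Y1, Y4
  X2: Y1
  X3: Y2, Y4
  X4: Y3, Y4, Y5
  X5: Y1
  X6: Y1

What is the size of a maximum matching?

4

Unit-capacity flow: source→left, listed edges, right→sink; max matching = max flow.
Augmenting path X1→Y1 (+1); matched 1.
Augmenting path X3→Y2 (+1); matched 2.
Augmenting path X4→Y3 (+1); matched 3.
Augmenting path X2→Y1→X1→Y4 (+1); matched 4.
No augmenting path remains; maximum matching = 4.
König certificate: {X1, X3, X4, Y1} is a vertex cover of size 4 (every listed pair touches it), so no matching can be larger.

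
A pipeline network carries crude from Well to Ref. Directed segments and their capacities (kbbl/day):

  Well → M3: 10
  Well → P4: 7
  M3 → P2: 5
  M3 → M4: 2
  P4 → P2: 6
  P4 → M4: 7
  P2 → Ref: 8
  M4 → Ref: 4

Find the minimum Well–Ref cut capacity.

Augment Well→M3→P2→Ref: bottleneck 5, flow now 5.
Augment Well→M3→M4→Ref: bottleneck 2, flow now 7.
Augment Well→P4→P2→Ref: bottleneck 3, flow now 10.
Augment Well→P4→M4→Ref: bottleneck 2, flow now 12.
No augmenting path remains; maximum flow = 12.
By max-flow min-cut, the minimum cut capacity equals the max flow.
In the residual graph, reachable from Well: {Well, M3, P4, P2, M4}.
Min-cut edges: P2→Ref (8), M4→Ref (4); capacity 8 + 4 = 12.

12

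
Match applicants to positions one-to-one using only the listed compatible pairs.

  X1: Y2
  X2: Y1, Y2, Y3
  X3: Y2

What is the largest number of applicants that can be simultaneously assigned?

2

Unit-capacity flow: source→left, listed edges, right→sink; max matching = max flow.
Augmenting path X1→Y2 (+1); matched 1.
Augmenting path X2→Y1 (+1); matched 2.
No augmenting path remains; maximum matching = 2.
König certificate: {X2, Y2} is a vertex cover of size 2 (every listed pair touches it), so no matching can be larger.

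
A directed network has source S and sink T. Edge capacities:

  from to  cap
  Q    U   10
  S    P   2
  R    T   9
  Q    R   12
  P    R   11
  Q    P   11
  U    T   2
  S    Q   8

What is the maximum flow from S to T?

10

Augment S→P→R→T: bottleneck 2, flow now 2.
Augment S→Q→R→T: bottleneck 7, flow now 9.
Augment S→Q→U→T: bottleneck 1, flow now 10.
No augmenting path remains; maximum flow = 10.
In the residual graph, reachable from S: {S}.
Min-cut edges: S→P (2), S→Q (8); capacity 2 + 8 = 10.
This cut is saturated, so no flow can exceed 10.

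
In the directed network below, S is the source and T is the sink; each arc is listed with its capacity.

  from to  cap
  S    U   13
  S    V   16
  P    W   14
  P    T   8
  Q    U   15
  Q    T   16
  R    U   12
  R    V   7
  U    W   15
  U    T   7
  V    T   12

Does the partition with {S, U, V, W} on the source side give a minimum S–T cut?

Yes — it is a minimum cut (capacity 19).

Given cut capacity: 7 + 12 = 19.
Augment S→U→T: bottleneck 7, flow now 7.
Augment S→V→T: bottleneck 12, flow now 19.
No augmenting path remains; maximum flow = 19.
Cut capacity 19 equals the max flow, so it is a minimum cut.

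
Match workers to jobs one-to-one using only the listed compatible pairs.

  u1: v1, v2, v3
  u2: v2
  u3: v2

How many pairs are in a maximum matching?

2

Unit-capacity flow: source→left, listed edges, right→sink; max matching = max flow.
Augmenting path u1→v1 (+1); matched 1.
Augmenting path u2→v2 (+1); matched 2.
No augmenting path remains; maximum matching = 2.
König certificate: {u1, v2} is a vertex cover of size 2 (every listed pair touches it), so no matching can be larger.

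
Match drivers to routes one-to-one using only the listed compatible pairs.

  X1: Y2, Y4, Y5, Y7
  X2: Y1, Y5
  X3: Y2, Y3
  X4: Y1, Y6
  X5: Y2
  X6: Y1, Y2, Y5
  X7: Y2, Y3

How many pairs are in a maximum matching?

Unit-capacity flow: source→left, listed edges, right→sink; max matching = max flow.
Augmenting path X1→Y2 (+1); matched 1.
Augmenting path X2→Y1 (+1); matched 2.
Augmenting path X3→Y3 (+1); matched 3.
Augmenting path X4→Y6 (+1); matched 4.
Augmenting path X6→Y5 (+1); matched 5.
Augmenting path X5→Y2→X1→Y4 (+1); matched 6.
No augmenting path remains; maximum matching = 6.
König certificate: {X1, X2, X4, X6, Y2, Y3} is a vertex cover of size 6 (every listed pair touches it), so no matching can be larger.

6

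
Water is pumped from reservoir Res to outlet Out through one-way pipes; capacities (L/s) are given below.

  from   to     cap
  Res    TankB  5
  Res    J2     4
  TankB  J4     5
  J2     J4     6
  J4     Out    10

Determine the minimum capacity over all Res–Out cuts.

Augment Res→TankB→J4→Out: bottleneck 5, flow now 5.
Augment Res→J2→J4→Out: bottleneck 4, flow now 9.
No augmenting path remains; maximum flow = 9.
By max-flow min-cut, the minimum cut capacity equals the max flow.
In the residual graph, reachable from Res: {Res}.
Min-cut edges: Res→TankB (5), Res→J2 (4); capacity 5 + 4 = 9.

9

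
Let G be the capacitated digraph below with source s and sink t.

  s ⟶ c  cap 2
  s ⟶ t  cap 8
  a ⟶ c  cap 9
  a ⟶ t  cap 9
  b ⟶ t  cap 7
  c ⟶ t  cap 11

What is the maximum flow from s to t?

10

Augment s→t: bottleneck 8, flow now 8.
Augment s→c→t: bottleneck 2, flow now 10.
No augmenting path remains; maximum flow = 10.
In the residual graph, reachable from s: {s}.
Min-cut edges: s→c (2), s→t (8); capacity 2 + 8 = 10.
This cut is saturated, so no flow can exceed 10.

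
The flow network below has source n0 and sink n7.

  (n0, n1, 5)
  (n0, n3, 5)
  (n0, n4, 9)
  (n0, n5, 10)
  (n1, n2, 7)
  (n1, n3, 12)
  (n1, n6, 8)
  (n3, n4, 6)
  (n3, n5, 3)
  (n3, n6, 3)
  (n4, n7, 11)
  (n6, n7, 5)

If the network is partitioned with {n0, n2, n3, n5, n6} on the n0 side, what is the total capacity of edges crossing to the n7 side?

25

Edges leaving {n0, n2, n3, n5, n6}: n0→n1 (5), n0→n4 (9), n3→n4 (6), n6→n7 (5).
Cut capacity = 5 + 9 + 6 + 5 = 25.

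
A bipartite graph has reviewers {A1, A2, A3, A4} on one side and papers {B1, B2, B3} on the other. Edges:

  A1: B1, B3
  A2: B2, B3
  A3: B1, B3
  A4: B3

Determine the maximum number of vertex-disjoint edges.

3

Unit-capacity flow: source→left, listed edges, right→sink; max matching = max flow.
Augmenting path A1→B1 (+1); matched 1.
Augmenting path A2→B2 (+1); matched 2.
Augmenting path A3→B3 (+1); matched 3.
No augmenting path remains; maximum matching = 3.
König certificate: {A2, B1, B3} is a vertex cover of size 3 (every listed pair touches it), so no matching can be larger.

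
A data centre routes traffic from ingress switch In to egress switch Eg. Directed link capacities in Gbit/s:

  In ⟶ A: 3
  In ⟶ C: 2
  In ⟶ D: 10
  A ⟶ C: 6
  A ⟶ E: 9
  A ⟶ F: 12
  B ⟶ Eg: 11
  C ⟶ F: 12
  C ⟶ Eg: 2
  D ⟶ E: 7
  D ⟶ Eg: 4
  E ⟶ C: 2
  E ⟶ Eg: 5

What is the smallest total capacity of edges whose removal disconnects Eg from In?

11

Augment In→C→Eg: bottleneck 2, flow now 2.
Augment In→D→Eg: bottleneck 4, flow now 6.
Augment In→A→E→Eg: bottleneck 3, flow now 9.
Augment In→D→E→Eg: bottleneck 2, flow now 11.
No augmenting path remains; maximum flow = 11.
By max-flow min-cut, the minimum cut capacity equals the max flow.
In the residual graph, reachable from In: {In, A, C, D, E, F}.
Min-cut edges: C→Eg (2), D→Eg (4), E→Eg (5); capacity 2 + 4 + 5 = 11.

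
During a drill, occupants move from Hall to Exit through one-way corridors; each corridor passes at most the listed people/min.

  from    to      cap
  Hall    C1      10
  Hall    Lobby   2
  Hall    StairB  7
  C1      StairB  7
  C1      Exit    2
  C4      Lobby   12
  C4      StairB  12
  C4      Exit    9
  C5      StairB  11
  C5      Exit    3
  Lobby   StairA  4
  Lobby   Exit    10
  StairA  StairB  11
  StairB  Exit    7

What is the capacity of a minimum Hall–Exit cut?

Augment Hall→C1→Exit: bottleneck 2, flow now 2.
Augment Hall→Lobby→Exit: bottleneck 2, flow now 4.
Augment Hall→StairB→Exit: bottleneck 7, flow now 11.
No augmenting path remains; maximum flow = 11.
By max-flow min-cut, the minimum cut capacity equals the max flow.
In the residual graph, reachable from Hall: {Hall, C1, StairB}.
Min-cut edges: Hall→Lobby (2), C1→Exit (2), StairB→Exit (7); capacity 2 + 2 + 7 = 11.

11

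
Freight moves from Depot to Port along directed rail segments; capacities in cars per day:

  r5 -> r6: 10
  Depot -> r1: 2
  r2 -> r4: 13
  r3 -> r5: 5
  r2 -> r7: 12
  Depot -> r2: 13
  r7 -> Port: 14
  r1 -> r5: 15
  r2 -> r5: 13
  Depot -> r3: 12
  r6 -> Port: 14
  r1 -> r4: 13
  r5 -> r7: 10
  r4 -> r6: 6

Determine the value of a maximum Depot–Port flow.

Augment Depot→r2→r7→Port: bottleneck 12, flow now 12.
Augment Depot→r1→r4→r6→Port: bottleneck 2, flow now 14.
Augment Depot→r2→r4→r6→Port: bottleneck 1, flow now 15.
Augment Depot→r3→r5→r6→Port: bottleneck 5, flow now 20.
No augmenting path remains; maximum flow = 20.
In the residual graph, reachable from Depot: {Depot, r3}.
Min-cut edges: Depot→r1 (2), Depot→r2 (13), r3→r5 (5); capacity 2 + 13 + 5 = 20.
This cut is saturated, so no flow can exceed 20.

20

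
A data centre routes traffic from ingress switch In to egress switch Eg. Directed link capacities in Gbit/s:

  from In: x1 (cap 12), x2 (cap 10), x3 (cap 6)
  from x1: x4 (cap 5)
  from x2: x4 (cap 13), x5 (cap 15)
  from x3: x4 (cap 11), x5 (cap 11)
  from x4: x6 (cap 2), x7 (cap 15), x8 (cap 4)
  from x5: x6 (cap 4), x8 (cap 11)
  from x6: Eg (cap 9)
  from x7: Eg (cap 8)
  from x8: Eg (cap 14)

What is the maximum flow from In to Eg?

Augment In→x1→x4→x6→Eg: bottleneck 2, flow now 2.
Augment In→x1→x4→x7→Eg: bottleneck 3, flow now 5.
Augment In→x2→x4→x7→Eg: bottleneck 5, flow now 10.
Augment In→x2→x4→x8→Eg: bottleneck 4, flow now 14.
Augment In→x2→x5→x6→Eg: bottleneck 1, flow now 15.
Augment In→x3→x5→x6→Eg: bottleneck 3, flow now 18.
Augment In→x3→x5→x8→Eg: bottleneck 3, flow now 21.
No augmenting path remains; maximum flow = 21.
In the residual graph, reachable from In: {In, x1}.
Min-cut edges: In→x2 (10), In→x3 (6), x1→x4 (5); capacity 10 + 6 + 5 = 21.
This cut is saturated, so no flow can exceed 21.

21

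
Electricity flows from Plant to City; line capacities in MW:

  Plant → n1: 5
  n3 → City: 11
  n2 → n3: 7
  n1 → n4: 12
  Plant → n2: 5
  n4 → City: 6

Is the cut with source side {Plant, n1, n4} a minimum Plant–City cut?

Given cut capacity: 5 + 6 = 11.
Augment Plant→n1→n4→City: bottleneck 5, flow now 5.
Augment Plant→n2→n3→City: bottleneck 5, flow now 10.
No augmenting path remains; maximum flow = 10.
In the residual graph, reachable from Plant: {Plant}.
Min-cut edges: Plant→n1 (5), Plant→n2 (5); capacity 5 + 5 = 10.
Cut capacity 11 exceeds the max flow 10, so it is not minimum.

No — its capacity is 11, but the minimum cut has capacity 10.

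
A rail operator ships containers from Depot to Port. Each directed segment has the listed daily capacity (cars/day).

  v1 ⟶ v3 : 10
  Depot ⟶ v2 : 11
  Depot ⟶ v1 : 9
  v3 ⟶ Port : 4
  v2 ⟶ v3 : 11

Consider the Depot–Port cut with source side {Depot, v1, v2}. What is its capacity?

Edges leaving {Depot, v1, v2}: v1→v3 (10), v2→v3 (11).
Cut capacity = 10 + 11 = 21.

21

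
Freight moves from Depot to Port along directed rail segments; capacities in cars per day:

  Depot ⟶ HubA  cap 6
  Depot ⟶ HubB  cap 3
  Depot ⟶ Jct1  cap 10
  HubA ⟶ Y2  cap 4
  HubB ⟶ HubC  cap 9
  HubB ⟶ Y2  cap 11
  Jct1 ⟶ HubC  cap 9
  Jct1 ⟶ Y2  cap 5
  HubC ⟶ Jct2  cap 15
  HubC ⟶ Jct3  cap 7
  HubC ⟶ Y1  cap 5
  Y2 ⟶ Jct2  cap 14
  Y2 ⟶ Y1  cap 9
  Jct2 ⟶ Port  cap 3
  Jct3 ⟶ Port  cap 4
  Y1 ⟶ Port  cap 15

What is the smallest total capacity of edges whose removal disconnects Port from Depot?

Augment Depot→HubA→Y2→Jct2→Port: bottleneck 3, flow now 3.
Augment Depot→HubA→Y2→Y1→Port: bottleneck 1, flow now 4.
Augment Depot→HubB→HubC→Jct3→Port: bottleneck 3, flow now 7.
Augment Depot→Jct1→HubC→Jct3→Port: bottleneck 1, flow now 8.
Augment Depot→Jct1→HubC→Y1→Port: bottleneck 5, flow now 13.
Augment Depot→Jct1→Y2→Y1→Port: bottleneck 4, flow now 17.
No augmenting path remains; maximum flow = 17.
By max-flow min-cut, the minimum cut capacity equals the max flow.
In the residual graph, reachable from Depot: {Depot, HubA}.
Min-cut edges: Depot→HubB (3), Depot→Jct1 (10), HubA→Y2 (4); capacity 3 + 10 + 4 = 17.

17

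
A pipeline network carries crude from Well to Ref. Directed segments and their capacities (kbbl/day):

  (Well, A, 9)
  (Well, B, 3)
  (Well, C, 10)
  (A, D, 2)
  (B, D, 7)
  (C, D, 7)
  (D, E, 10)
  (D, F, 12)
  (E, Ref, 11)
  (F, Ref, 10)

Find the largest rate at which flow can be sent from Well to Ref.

Augment Well→A→D→E→Ref: bottleneck 2, flow now 2.
Augment Well→B→D→E→Ref: bottleneck 3, flow now 5.
Augment Well→C→D→E→Ref: bottleneck 5, flow now 10.
Augment Well→C→D→F→Ref: bottleneck 2, flow now 12.
No augmenting path remains; maximum flow = 12.
In the residual graph, reachable from Well: {Well, A, C}.
Min-cut edges: Well→B (3), A→D (2), C→D (7); capacity 3 + 2 + 7 = 12.
This cut is saturated, so no flow can exceed 12.

12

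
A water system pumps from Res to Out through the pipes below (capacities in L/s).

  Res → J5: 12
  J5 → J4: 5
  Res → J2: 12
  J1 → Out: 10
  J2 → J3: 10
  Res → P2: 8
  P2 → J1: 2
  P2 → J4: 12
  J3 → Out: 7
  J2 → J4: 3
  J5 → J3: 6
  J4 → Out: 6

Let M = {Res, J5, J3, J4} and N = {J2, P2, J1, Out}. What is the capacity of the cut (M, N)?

33

Edges leaving {Res, J5, J3, J4}: Res→J2 (12), Res→P2 (8), J3→Out (7), J4→Out (6).
Cut capacity = 12 + 8 + 7 + 6 = 33.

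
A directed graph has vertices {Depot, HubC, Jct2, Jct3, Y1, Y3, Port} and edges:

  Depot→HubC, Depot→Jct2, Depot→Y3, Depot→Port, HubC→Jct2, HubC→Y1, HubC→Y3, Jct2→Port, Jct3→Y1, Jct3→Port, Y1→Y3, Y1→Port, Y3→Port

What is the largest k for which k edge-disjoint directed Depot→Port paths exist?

4

Assign every edge capacity 1; by Menger, the answer equals the max flow.
Path Depot→Port (+1); total 1.
Path Depot→Jct2→Port (+1); total 2.
Path Depot→Y3→Port (+1); total 3.
Path Depot→HubC→Y1→Port (+1); total 4.
No residual Depot→Port path; max flow = 4.
Certifying cut of size 4: {Depot→HubC, Depot→Jct2, Depot→Port, Depot→Y3}.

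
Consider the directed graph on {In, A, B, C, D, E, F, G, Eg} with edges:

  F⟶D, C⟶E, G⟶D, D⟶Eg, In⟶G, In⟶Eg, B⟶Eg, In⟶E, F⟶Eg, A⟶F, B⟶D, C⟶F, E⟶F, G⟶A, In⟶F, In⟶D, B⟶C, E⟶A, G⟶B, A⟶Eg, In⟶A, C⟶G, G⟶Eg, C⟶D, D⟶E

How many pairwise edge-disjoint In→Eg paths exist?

Assign every edge capacity 1; by Menger, the answer equals the max flow.
Path In→Eg (+1); total 1.
Path In→A→Eg (+1); total 2.
Path In→D→Eg (+1); total 3.
Path In→F→Eg (+1); total 4.
Path In→G→Eg (+1); total 5.
No residual In→Eg path; max flow = 5.
Certifying cut of size 5: {A→Eg, D→Eg, F→Eg, In→Eg, In→G}.

5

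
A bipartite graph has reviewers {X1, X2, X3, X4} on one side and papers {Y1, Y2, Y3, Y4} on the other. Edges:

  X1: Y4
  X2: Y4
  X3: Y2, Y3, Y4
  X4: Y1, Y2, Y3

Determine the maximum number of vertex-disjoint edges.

Unit-capacity flow: source→left, listed edges, right→sink; max matching = max flow.
Augmenting path X1→Y4 (+1); matched 1.
Augmenting path X3→Y2 (+1); matched 2.
Augmenting path X4→Y1 (+1); matched 3.
No augmenting path remains; maximum matching = 3.
König certificate: {X3, X4, Y4} is a vertex cover of size 3 (every listed pair touches it), so no matching can be larger.

3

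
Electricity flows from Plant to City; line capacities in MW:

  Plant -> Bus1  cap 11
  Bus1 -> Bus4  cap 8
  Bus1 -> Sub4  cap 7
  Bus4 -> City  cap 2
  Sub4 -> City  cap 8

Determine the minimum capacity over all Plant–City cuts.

9

Augment Plant→Bus1→Bus4→City: bottleneck 2, flow now 2.
Augment Plant→Bus1→Sub4→City: bottleneck 7, flow now 9.
No augmenting path remains; maximum flow = 9.
By max-flow min-cut, the minimum cut capacity equals the max flow.
In the residual graph, reachable from Plant: {Plant, Bus1, Bus4}.
Min-cut edges: Bus1→Sub4 (7), Bus4→City (2); capacity 7 + 2 = 9.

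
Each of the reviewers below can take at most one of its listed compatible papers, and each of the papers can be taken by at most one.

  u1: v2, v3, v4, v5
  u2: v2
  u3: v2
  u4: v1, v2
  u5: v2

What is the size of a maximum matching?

Unit-capacity flow: source→left, listed edges, right→sink; max matching = max flow.
Augmenting path u1→v2 (+1); matched 1.
Augmenting path u4→v1 (+1); matched 2.
Augmenting path u2→v2→u1→v3 (+1); matched 3.
No augmenting path remains; maximum matching = 3.
König certificate: {u1, u4, v2} is a vertex cover of size 3 (every listed pair touches it), so no matching can be larger.

3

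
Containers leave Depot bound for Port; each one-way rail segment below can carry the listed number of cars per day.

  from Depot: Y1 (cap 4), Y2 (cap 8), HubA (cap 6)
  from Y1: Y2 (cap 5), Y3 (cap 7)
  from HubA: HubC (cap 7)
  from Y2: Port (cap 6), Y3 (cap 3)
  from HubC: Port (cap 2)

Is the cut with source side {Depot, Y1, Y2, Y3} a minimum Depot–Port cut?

No — its capacity is 12, but the minimum cut has capacity 8.

Given cut capacity: 6 + 6 = 12.
Augment Depot→Y2→Port: bottleneck 6, flow now 6.
Augment Depot→HubA→HubC→Port: bottleneck 2, flow now 8.
No augmenting path remains; maximum flow = 8.
In the residual graph, reachable from Depot: {Depot, Y1, HubA, Y2, Y3, HubC}.
Min-cut edges: Y2→Port (6), HubC→Port (2); capacity 6 + 2 = 8.
Cut capacity 12 exceeds the max flow 8, so it is not minimum.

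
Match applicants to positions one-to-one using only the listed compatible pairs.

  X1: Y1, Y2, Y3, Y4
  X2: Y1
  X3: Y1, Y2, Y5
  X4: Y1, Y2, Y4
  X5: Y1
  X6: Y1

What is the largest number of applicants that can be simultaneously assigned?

4

Unit-capacity flow: source→left, listed edges, right→sink; max matching = max flow.
Augmenting path X1→Y1 (+1); matched 1.
Augmenting path X3→Y2 (+1); matched 2.
Augmenting path X4→Y4 (+1); matched 3.
Augmenting path X2→Y1→X1→Y3 (+1); matched 4.
No augmenting path remains; maximum matching = 4.
König certificate: {X1, X3, X4, Y1} is a vertex cover of size 4 (every listed pair touches it), so no matching can be larger.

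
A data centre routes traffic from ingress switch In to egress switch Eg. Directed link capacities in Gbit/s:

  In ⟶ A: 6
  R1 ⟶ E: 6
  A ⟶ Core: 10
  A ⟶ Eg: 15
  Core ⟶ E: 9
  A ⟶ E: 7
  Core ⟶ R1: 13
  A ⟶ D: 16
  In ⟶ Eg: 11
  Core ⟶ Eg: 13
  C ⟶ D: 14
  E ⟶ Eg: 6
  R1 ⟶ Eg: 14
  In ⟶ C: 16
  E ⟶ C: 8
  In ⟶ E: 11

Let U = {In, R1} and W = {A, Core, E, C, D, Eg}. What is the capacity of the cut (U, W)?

64

Edges leaving {In, R1}: In→A (6), In→E (11), In→C (16), In→Eg (11), R1→E (6), R1→Eg (14).
Cut capacity = 6 + 11 + 16 + 11 + 6 + 14 = 64.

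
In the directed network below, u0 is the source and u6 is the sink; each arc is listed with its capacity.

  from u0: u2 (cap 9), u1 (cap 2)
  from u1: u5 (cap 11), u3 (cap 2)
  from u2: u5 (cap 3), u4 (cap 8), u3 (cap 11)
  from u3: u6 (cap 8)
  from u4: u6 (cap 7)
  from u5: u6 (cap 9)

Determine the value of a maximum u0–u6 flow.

11

Augment u0→u1→u3→u6: bottleneck 2, flow now 2.
Augment u0→u2→u3→u6: bottleneck 6, flow now 8.
Augment u0→u2→u4→u6: bottleneck 3, flow now 11.
No augmenting path remains; maximum flow = 11.
In the residual graph, reachable from u0: {u0}.
Min-cut edges: u0→u1 (2), u0→u2 (9); capacity 2 + 9 = 11.
This cut is saturated, so no flow can exceed 11.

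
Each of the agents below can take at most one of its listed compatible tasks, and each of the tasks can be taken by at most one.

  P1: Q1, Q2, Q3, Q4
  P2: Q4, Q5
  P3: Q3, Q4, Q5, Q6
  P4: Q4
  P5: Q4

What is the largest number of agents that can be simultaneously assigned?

Unit-capacity flow: source→left, listed edges, right→sink; max matching = max flow.
Augmenting path P1→Q1 (+1); matched 1.
Augmenting path P2→Q4 (+1); matched 2.
Augmenting path P3→Q3 (+1); matched 3.
Augmenting path P4→Q4→P2→Q5 (+1); matched 4.
No augmenting path remains; maximum matching = 4.
König certificate: {P1, P2, P3, Q4} is a vertex cover of size 4 (every listed pair touches it), so no matching can be larger.

4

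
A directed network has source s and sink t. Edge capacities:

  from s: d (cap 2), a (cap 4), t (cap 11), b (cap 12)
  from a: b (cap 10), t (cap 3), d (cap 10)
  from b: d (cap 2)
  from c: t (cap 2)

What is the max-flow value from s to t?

Augment s→t: bottleneck 11, flow now 11.
Augment s→a→t: bottleneck 3, flow now 14.
No augmenting path remains; maximum flow = 14.
In the residual graph, reachable from s: {s, a, b, d}.
Min-cut edges: s→t (11), a→t (3); capacity 11 + 3 = 14.
This cut is saturated, so no flow can exceed 14.

14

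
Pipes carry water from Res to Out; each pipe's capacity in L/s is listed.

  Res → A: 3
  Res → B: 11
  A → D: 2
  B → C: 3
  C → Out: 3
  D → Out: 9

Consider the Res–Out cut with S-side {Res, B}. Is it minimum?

No — its capacity is 6, but the minimum cut has capacity 5.

Given cut capacity: 3 + 3 = 6.
Augment Res→A→D→Out: bottleneck 2, flow now 2.
Augment Res→B→C→Out: bottleneck 3, flow now 5.
No augmenting path remains; maximum flow = 5.
In the residual graph, reachable from Res: {Res, A, B}.
Min-cut edges: A→D (2), B→C (3); capacity 2 + 3 = 5.
Cut capacity 6 exceeds the max flow 5, so it is not minimum.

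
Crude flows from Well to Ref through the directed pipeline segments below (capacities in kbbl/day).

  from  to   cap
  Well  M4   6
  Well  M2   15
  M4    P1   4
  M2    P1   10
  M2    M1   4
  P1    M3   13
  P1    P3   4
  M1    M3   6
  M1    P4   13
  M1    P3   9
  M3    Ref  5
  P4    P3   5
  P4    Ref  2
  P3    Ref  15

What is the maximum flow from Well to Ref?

Augment Well→M4→P1→M3→Ref: bottleneck 4, flow now 4.
Augment Well→M2→P1→M3→Ref: bottleneck 1, flow now 5.
Augment Well→M2→P1→P3→Ref: bottleneck 4, flow now 9.
Augment Well→M2→M1→P4→Ref: bottleneck 2, flow now 11.
Augment Well→M2→M1→P3→Ref: bottleneck 2, flow now 13.
No augmenting path remains; maximum flow = 13.
In the residual graph, reachable from Well: {Well, M4, M2, P1, M3}.
Min-cut edges: M2→M1 (4), P1→P3 (4), M3→Ref (5); capacity 4 + 4 + 5 = 13.
This cut is saturated, so no flow can exceed 13.

13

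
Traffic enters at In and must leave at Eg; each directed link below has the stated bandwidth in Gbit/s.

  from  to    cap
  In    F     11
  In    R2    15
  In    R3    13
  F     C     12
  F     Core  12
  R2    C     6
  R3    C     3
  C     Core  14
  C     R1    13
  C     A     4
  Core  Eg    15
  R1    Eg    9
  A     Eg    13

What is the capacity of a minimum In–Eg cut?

20

Augment In→F→Core→Eg: bottleneck 11, flow now 11.
Augment In→R2→C→Core→Eg: bottleneck 4, flow now 15.
Augment In→R2→C→R1→Eg: bottleneck 2, flow now 17.
Augment In→R3→C→R1→Eg: bottleneck 3, flow now 20.
No augmenting path remains; maximum flow = 20.
By max-flow min-cut, the minimum cut capacity equals the max flow.
In the residual graph, reachable from In: {In, R2, R3}.
Min-cut edges: In→F (11), R2→C (6), R3→C (3); capacity 11 + 6 + 3 = 20.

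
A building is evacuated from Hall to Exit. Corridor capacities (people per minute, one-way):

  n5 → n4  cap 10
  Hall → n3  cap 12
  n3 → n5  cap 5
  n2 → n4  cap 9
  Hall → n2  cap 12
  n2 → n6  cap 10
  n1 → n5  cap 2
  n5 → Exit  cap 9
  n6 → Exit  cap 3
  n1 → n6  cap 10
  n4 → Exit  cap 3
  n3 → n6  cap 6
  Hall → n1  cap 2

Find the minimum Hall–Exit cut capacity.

Augment Hall→n1→n5→Exit: bottleneck 2, flow now 2.
Augment Hall→n2→n4→Exit: bottleneck 3, flow now 5.
Augment Hall→n2→n6→Exit: bottleneck 3, flow now 8.
Augment Hall→n3→n5→Exit: bottleneck 5, flow now 13.
No augmenting path remains; maximum flow = 13.
By max-flow min-cut, the minimum cut capacity equals the max flow.
In the residual graph, reachable from Hall: {Hall, n2, n3, n4, n6}.
Min-cut edges: Hall→n1 (2), n3→n5 (5), n4→Exit (3), n6→Exit (3); capacity 2 + 5 + 3 + 3 = 13.

13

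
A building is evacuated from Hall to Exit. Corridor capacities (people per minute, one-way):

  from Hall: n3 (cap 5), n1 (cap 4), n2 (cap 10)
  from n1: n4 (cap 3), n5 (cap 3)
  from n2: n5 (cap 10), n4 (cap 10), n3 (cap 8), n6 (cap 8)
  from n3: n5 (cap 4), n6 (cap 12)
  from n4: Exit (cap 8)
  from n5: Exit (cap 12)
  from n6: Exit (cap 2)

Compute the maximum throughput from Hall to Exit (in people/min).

19

Augment Hall→n1→n4→Exit: bottleneck 3, flow now 3.
Augment Hall→n1→n5→Exit: bottleneck 1, flow now 4.
Augment Hall→n2→n4→Exit: bottleneck 5, flow now 9.
Augment Hall→n2→n5→Exit: bottleneck 5, flow now 14.
Augment Hall→n3→n5→Exit: bottleneck 4, flow now 18.
Augment Hall→n3→n6→Exit: bottleneck 1, flow now 19.
No augmenting path remains; maximum flow = 19.
In the residual graph, reachable from Hall: {Hall}.
Min-cut edges: Hall→n1 (4), Hall→n2 (10), Hall→n3 (5); capacity 4 + 10 + 5 = 19.
This cut is saturated, so no flow can exceed 19.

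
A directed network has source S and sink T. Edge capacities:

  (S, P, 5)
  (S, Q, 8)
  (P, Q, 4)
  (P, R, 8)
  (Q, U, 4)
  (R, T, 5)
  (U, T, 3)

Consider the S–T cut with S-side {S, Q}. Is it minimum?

Given cut capacity: 5 + 4 = 9.
Augment S→P→R→T: bottleneck 5, flow now 5.
Augment S→Q→U→T: bottleneck 3, flow now 8.
No augmenting path remains; maximum flow = 8.
In the residual graph, reachable from S: {S, Q, U}.
Min-cut edges: S→P (5), U→T (3); capacity 5 + 3 = 8.
Cut capacity 9 exceeds the max flow 8, so it is not minimum.

No — its capacity is 9, but the minimum cut has capacity 8.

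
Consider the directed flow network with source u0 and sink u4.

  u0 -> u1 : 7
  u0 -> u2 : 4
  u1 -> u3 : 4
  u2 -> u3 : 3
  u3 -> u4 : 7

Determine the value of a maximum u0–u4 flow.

Augment u0→u1→u3→u4: bottleneck 4, flow now 4.
Augment u0→u2→u3→u4: bottleneck 3, flow now 7.
No augmenting path remains; maximum flow = 7.
In the residual graph, reachable from u0: {u0, u1, u2}.
Min-cut edges: u1→u3 (4), u2→u3 (3); capacity 4 + 3 = 7.
This cut is saturated, so no flow can exceed 7.

7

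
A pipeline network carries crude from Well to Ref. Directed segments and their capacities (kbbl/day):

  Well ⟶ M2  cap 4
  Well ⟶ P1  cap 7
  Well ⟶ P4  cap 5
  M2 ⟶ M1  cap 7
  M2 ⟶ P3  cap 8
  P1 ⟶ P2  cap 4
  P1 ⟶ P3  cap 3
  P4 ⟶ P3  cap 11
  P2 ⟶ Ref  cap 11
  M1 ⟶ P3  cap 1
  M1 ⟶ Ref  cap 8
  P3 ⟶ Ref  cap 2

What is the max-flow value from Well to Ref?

Augment Well→M2→M1→Ref: bottleneck 4, flow now 4.
Augment Well→P1→P2→Ref: bottleneck 4, flow now 8.
Augment Well→P1→P3→Ref: bottleneck 2, flow now 10.
No augmenting path remains; maximum flow = 10.
In the residual graph, reachable from Well: {Well, P1, P4, P3}.
Min-cut edges: Well→M2 (4), P1→P2 (4), P3→Ref (2); capacity 4 + 4 + 2 = 10.
This cut is saturated, so no flow can exceed 10.

10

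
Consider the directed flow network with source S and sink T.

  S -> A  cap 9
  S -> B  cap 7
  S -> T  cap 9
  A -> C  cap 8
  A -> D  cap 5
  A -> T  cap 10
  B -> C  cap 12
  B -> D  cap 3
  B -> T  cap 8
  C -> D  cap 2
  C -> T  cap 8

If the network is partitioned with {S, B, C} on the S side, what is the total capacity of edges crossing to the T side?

Edges leaving {S, B, C}: S→A (9), S→T (9), B→D (3), B→T (8), C→D (2), C→T (8).
Cut capacity = 9 + 9 + 3 + 8 + 2 + 8 = 39.

39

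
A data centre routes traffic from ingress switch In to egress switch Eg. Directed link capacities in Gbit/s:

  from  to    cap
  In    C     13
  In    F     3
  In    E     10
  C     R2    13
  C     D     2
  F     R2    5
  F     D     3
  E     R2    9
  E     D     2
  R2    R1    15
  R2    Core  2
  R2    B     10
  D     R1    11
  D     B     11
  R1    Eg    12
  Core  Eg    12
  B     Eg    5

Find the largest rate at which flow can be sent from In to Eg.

19

Augment In→C→R2→R1→Eg: bottleneck 12, flow now 12.
Augment In→C→R2→Core→Eg: bottleneck 1, flow now 13.
Augment In→F→R2→Core→Eg: bottleneck 1, flow now 14.
Augment In→F→R2→B→Eg: bottleneck 2, flow now 16.
Augment In→E→R2→B→Eg: bottleneck 3, flow now 19.
No augmenting path remains; maximum flow = 19.
In the residual graph, reachable from In: {In, C, F, E, R2, D, R1, B}.
Min-cut edges: R2→Core (2), R1→Eg (12), B→Eg (5); capacity 2 + 12 + 5 = 19.
This cut is saturated, so no flow can exceed 19.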